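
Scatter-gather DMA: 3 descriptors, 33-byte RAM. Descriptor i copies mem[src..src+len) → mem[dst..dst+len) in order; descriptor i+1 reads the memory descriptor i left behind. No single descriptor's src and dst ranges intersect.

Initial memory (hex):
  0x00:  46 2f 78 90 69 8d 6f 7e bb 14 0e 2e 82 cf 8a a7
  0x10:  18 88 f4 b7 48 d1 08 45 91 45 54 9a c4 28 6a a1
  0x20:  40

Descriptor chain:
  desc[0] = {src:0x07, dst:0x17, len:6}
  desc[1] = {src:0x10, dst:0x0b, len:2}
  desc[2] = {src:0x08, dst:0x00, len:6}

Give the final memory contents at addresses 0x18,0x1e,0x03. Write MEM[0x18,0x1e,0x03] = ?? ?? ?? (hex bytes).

  after D0: wrote 6B at 0x17 = 7ebb140e2e82
  after D1: wrote 2B at 0x0b = 1888
  after D2: wrote 6B at 0x00 = bb140e1888cf
query mem[0x18]=0xbb, mem[0x1e]=0x6a, mem[0x03]=0x18

MEM[0x18,0x1e,0x03] = bb 6a 18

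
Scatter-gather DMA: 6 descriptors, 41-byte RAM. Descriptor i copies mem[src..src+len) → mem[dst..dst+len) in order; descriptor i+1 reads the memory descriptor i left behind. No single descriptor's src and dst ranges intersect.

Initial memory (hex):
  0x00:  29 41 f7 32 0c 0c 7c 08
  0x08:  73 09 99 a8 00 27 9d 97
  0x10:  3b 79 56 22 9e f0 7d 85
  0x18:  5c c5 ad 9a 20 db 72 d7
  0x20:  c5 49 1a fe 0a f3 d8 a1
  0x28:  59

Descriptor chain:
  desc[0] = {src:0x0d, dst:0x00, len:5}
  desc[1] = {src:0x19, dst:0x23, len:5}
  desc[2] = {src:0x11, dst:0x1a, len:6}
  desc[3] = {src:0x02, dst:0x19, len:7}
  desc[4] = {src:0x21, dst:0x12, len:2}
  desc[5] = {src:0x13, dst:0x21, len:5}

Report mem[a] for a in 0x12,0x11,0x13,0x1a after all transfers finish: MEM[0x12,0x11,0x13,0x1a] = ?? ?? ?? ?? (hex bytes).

MEM[0x12,0x11,0x13,0x1a] = 49 79 1a 3b

D0: mem[0x00..0x04] <- [27 9d 97 3b 79]
D1: mem[0x23..0x27] <- [c5 ad 9a 20 db]
D2: mem[0x1a..0x1f] <- [79 56 22 9e f0 7d]
D3: mem[0x19..0x1f] <- [97 3b 79 0c 7c 08 73]
D4: mem[0x12..0x13] <- [49 1a]
D5: mem[0x21..0x25] <- [1a 9e f0 7d 85]
query mem[0x12]=0x49, mem[0x11]=0x79, mem[0x13]=0x1a, mem[0x1a]=0x3b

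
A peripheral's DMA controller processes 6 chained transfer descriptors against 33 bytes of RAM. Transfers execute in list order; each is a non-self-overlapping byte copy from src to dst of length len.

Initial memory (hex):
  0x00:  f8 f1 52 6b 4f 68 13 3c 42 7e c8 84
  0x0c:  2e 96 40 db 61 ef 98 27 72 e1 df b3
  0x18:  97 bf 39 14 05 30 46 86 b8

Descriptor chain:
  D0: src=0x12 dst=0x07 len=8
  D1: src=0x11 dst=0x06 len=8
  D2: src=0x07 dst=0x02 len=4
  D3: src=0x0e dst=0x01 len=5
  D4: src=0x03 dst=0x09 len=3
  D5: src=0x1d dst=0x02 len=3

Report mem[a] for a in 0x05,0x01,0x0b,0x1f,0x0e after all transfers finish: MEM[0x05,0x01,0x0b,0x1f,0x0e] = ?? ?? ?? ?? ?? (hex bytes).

  after D0: wrote 8B at 0x07 = 982772e1dfb397bf
  after D1: wrote 8B at 0x06 = ef982772e1dfb397
  after D2: wrote 4B at 0x02 = 982772e1
  after D3: wrote 5B at 0x01 = bfdb61ef98
  after D4: wrote 3B at 0x09 = 61ef98
  after D5: wrote 3B at 0x02 = 304686
query mem[0x05]=0x98, mem[0x01]=0xbf, mem[0x0b]=0x98, mem[0x1f]=0x86, mem[0x0e]=0xbf

MEM[0x05,0x01,0x0b,0x1f,0x0e] = 98 bf 98 86 bf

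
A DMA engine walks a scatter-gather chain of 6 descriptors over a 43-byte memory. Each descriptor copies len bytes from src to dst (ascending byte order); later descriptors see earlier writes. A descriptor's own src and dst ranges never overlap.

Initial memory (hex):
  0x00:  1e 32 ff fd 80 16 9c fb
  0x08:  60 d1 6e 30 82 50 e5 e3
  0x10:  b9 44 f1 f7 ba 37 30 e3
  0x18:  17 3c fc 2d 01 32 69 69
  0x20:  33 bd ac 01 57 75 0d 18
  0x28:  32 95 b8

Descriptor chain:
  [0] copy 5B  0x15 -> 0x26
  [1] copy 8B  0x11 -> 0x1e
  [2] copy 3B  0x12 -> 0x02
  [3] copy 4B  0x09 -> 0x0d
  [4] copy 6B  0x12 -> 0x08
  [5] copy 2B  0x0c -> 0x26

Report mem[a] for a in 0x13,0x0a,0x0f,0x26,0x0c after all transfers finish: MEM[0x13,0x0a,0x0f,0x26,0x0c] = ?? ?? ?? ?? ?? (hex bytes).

#0 dst[0x26+5] := {0x37,0x30,0xe3,0x17,0x3c}
#1 dst[0x1e+8] := {0x44,0xf1,0xf7,0xba,0x37,0x30,0xe3,0x17}
#2 dst[0x02+3] := {0xf1,0xf7,0xba}
#3 dst[0x0d+4] := {0xd1,0x6e,0x30,0x82}
#4 dst[0x08+6] := {0xf1,0xf7,0xba,0x37,0x30,0xe3}
#5 dst[0x26+2] := {0x30,0xe3}
query mem[0x13]=0xf7, mem[0x0a]=0xba, mem[0x0f]=0x30, mem[0x26]=0x30, mem[0x0c]=0x30

MEM[0x13,0x0a,0x0f,0x26,0x0c] = f7 ba 30 30 30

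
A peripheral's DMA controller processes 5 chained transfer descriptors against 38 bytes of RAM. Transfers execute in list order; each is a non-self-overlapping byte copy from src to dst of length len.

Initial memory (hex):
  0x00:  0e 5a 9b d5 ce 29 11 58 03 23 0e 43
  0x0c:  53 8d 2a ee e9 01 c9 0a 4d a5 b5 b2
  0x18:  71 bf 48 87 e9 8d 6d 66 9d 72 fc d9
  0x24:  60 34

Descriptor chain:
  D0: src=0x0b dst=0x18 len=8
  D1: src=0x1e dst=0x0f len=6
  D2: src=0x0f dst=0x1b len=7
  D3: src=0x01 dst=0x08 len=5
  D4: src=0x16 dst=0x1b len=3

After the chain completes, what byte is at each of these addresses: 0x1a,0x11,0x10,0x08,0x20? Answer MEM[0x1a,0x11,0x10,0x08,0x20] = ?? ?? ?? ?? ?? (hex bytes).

MEM[0x1a,0x11,0x10,0x08,0x20] = 8d 9d c9 5a d9

D0: mem[0x18..0x1f] <- [43 53 8d 2a ee e9 01 c9]
D1: mem[0x0f..0x14] <- [01 c9 9d 72 fc d9]
D2: mem[0x1b..0x21] <- [01 c9 9d 72 fc d9 a5]
D3: mem[0x08..0x0c] <- [5a 9b d5 ce 29]
D4: mem[0x1b..0x1d] <- [b5 b2 43]
query mem[0x1a]=0x8d, mem[0x11]=0x9d, mem[0x10]=0xc9, mem[0x08]=0x5a, mem[0x20]=0xd9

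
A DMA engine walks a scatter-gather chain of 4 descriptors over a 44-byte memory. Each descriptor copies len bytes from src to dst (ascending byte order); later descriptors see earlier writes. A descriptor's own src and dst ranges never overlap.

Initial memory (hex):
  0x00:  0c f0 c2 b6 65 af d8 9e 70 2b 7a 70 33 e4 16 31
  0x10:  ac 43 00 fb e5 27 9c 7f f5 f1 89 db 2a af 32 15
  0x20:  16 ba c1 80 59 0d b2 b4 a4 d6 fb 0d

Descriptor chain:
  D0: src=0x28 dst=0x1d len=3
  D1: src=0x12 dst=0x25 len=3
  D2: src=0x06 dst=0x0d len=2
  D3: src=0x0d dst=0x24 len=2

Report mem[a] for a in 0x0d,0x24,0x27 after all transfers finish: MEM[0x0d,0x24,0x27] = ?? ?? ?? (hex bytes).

#0 dst[0x1d+3] := {0xa4,0xd6,0xfb}
#1 dst[0x25+3] := {0x00,0xfb,0xe5}
#2 dst[0x0d+2] := {0xd8,0x9e}
#3 dst[0x24+2] := {0xd8,0x9e}
query mem[0x0d]=0xd8, mem[0x24]=0xd8, mem[0x27]=0xe5

MEM[0x0d,0x24,0x27] = d8 d8 e5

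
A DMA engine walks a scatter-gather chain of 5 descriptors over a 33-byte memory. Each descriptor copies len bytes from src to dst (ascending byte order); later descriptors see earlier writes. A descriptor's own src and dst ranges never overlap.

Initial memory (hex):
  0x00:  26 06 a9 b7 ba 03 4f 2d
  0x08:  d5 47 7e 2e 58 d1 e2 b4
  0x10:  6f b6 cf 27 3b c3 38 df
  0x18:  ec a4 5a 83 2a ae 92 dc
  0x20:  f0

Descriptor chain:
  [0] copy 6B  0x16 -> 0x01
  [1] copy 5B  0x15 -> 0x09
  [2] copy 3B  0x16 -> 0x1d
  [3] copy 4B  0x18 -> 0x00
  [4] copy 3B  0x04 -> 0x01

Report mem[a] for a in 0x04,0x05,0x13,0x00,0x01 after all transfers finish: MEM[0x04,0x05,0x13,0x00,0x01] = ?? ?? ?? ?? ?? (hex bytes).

  after D0: wrote 6B at 0x01 = 38dfeca45a83
  after D1: wrote 5B at 0x09 = c338dfeca4
  after D2: wrote 3B at 0x1d = 38dfec
  after D3: wrote 4B at 0x00 = eca45a83
  after D4: wrote 3B at 0x01 = a45a83
query mem[0x04]=0xa4, mem[0x05]=0x5a, mem[0x13]=0x27, mem[0x00]=0xec, mem[0x01]=0xa4

MEM[0x04,0x05,0x13,0x00,0x01] = a4 5a 27 ec a4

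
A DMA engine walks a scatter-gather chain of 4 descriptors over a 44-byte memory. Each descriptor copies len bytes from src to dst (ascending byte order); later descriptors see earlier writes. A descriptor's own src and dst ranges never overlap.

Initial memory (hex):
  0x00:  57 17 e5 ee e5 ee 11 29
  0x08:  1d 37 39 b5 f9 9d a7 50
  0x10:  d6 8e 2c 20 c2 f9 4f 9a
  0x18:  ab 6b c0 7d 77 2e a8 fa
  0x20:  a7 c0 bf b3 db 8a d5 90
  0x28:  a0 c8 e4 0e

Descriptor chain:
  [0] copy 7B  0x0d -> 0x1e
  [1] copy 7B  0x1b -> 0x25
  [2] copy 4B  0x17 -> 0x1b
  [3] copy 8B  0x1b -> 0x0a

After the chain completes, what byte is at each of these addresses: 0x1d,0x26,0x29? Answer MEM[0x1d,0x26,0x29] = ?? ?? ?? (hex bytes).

[0] 0x0d->0x1e len=7 : 9d a7 50 d6 8e 2c 20
[1] 0x1b->0x25 len=7 : 7d 77 2e 9d a7 50 d6
[2] 0x17->0x1b len=4 : 9a ab 6b c0
[3] 0x1b->0x0a len=8 : 9a ab 6b c0 a7 50 d6 8e
query mem[0x1d]=0x6b, mem[0x26]=0x77, mem[0x29]=0xa7

MEM[0x1d,0x26,0x29] = 6b 77 a7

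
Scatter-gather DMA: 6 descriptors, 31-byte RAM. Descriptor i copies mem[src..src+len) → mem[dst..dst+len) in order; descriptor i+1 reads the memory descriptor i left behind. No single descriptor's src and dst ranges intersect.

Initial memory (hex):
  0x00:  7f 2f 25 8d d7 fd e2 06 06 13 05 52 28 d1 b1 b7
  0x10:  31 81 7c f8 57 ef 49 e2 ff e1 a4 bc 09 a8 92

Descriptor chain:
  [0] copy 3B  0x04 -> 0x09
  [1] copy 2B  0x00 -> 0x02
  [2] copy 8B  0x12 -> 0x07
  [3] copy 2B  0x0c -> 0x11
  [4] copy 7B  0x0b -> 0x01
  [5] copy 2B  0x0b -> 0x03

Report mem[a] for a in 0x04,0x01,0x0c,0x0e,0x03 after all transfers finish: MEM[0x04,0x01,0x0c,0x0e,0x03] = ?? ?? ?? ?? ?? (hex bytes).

MEM[0x04,0x01,0x0c,0x0e,0x03] = e2 49 e2 e1 49

[0] 0x04->0x09 len=3 : d7 fd e2
[1] 0x00->0x02 len=2 : 7f 2f
[2] 0x12->0x07 len=8 : 7c f8 57 ef 49 e2 ff e1
[3] 0x0c->0x11 len=2 : e2 ff
[4] 0x0b->0x01 len=7 : 49 e2 ff e1 b7 31 e2
[5] 0x0b->0x03 len=2 : 49 e2
query mem[0x04]=0xe2, mem[0x01]=0x49, mem[0x0c]=0xe2, mem[0x0e]=0xe1, mem[0x03]=0x49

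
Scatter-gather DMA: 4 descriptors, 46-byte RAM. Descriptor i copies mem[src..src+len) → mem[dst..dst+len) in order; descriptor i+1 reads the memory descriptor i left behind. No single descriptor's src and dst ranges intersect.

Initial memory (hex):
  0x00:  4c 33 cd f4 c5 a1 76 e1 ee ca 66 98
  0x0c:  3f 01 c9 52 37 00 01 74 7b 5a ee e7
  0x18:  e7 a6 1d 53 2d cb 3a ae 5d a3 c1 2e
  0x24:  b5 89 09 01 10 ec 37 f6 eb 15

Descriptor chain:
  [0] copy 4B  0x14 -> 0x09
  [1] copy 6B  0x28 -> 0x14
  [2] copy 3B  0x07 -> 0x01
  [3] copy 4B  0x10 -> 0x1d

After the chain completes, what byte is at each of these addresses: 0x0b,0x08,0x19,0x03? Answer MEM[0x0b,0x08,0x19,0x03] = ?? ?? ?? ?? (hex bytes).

D0: mem[0x09..0x0c] <- [7b 5a ee e7]
D1: mem[0x14..0x19] <- [10 ec 37 f6 eb 15]
D2: mem[0x01..0x03] <- [e1 ee 7b]
D3: mem[0x1d..0x20] <- [37 00 01 74]
query mem[0x0b]=0xee, mem[0x08]=0xee, mem[0x19]=0x15, mem[0x03]=0x7b

MEM[0x0b,0x08,0x19,0x03] = ee ee 15 7b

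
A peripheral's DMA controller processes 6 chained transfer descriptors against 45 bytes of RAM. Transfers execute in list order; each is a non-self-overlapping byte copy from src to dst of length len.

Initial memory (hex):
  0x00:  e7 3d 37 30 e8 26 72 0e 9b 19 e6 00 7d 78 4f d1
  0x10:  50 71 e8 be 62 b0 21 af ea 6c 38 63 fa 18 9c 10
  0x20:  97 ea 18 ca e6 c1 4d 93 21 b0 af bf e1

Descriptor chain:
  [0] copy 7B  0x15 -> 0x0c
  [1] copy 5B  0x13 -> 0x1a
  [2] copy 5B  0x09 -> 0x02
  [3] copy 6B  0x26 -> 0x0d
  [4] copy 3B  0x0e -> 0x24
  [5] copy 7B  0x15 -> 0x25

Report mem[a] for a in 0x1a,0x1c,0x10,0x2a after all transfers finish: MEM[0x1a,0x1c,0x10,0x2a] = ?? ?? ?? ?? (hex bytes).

MEM[0x1a,0x1c,0x10,0x2a] = be b0 b0 be

D0: mem[0x0c..0x12] <- [b0 21 af ea 6c 38 63]
D1: mem[0x1a..0x1e] <- [be 62 b0 21 af]
D2: mem[0x02..0x06] <- [19 e6 00 b0 21]
D3: mem[0x0d..0x12] <- [4d 93 21 b0 af bf]
D4: mem[0x24..0x26] <- [93 21 b0]
D5: mem[0x25..0x2b] <- [b0 21 af ea 6c be 62]
query mem[0x1a]=0xbe, mem[0x1c]=0xb0, mem[0x10]=0xb0, mem[0x2a]=0xbe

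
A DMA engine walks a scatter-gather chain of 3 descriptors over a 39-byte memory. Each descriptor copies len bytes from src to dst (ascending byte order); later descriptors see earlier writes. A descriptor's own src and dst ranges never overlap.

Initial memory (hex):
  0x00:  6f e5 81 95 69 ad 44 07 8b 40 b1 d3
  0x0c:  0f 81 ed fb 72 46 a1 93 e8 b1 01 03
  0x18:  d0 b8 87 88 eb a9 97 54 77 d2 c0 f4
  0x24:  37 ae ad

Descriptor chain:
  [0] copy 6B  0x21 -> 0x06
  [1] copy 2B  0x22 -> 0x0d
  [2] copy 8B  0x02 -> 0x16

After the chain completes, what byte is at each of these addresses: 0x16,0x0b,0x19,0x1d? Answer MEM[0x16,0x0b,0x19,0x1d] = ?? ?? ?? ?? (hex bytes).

MEM[0x16,0x0b,0x19,0x1d] = 81 ad ad 37

[0] 0x21->0x06 len=6 : d2 c0 f4 37 ae ad
[1] 0x22->0x0d len=2 : c0 f4
[2] 0x02->0x16 len=8 : 81 95 69 ad d2 c0 f4 37
query mem[0x16]=0x81, mem[0x0b]=0xad, mem[0x19]=0xad, mem[0x1d]=0x37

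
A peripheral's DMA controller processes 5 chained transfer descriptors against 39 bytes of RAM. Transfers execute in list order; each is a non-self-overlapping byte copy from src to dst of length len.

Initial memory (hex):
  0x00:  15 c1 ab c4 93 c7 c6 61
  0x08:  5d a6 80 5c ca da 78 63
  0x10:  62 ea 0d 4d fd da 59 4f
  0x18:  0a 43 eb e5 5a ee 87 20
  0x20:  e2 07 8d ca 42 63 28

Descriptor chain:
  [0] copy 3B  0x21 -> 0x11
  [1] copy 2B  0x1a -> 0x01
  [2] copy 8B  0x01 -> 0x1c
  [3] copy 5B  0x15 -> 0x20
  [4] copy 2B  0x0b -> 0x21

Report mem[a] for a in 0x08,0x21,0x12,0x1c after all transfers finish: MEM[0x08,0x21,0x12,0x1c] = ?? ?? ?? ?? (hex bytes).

MEM[0x08,0x21,0x12,0x1c] = 5d 5c 8d eb

[0] 0x21->0x11 len=3 : 07 8d ca
[1] 0x1a->0x01 len=2 : eb e5
[2] 0x01->0x1c len=8 : eb e5 c4 93 c7 c6 61 5d
[3] 0x15->0x20 len=5 : da 59 4f 0a 43
[4] 0x0b->0x21 len=2 : 5c ca
query mem[0x08]=0x5d, mem[0x21]=0x5c, mem[0x12]=0x8d, mem[0x1c]=0xeb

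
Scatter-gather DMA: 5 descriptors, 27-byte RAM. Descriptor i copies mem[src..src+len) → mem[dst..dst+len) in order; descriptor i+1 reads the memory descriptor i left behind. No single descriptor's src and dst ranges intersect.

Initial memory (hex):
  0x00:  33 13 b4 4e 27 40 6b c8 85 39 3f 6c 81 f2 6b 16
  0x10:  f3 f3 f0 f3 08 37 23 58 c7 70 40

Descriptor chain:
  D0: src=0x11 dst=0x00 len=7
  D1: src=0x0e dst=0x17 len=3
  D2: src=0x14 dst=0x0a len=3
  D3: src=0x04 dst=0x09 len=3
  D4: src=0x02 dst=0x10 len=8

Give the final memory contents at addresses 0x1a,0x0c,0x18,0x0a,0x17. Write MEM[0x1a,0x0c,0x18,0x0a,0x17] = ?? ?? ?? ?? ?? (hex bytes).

MEM[0x1a,0x0c,0x18,0x0a,0x17] = 40 23 16 23 37

#0 dst[0x00+7] := {0xf3,0xf0,0xf3,0x08,0x37,0x23,0x58}
#1 dst[0x17+3] := {0x6b,0x16,0xf3}
#2 dst[0x0a+3] := {0x08,0x37,0x23}
#3 dst[0x09+3] := {0x37,0x23,0x58}
#4 dst[0x10+8] := {0xf3,0x08,0x37,0x23,0x58,0xc8,0x85,0x37}
query mem[0x1a]=0x40, mem[0x0c]=0x23, mem[0x18]=0x16, mem[0x0a]=0x23, mem[0x17]=0x37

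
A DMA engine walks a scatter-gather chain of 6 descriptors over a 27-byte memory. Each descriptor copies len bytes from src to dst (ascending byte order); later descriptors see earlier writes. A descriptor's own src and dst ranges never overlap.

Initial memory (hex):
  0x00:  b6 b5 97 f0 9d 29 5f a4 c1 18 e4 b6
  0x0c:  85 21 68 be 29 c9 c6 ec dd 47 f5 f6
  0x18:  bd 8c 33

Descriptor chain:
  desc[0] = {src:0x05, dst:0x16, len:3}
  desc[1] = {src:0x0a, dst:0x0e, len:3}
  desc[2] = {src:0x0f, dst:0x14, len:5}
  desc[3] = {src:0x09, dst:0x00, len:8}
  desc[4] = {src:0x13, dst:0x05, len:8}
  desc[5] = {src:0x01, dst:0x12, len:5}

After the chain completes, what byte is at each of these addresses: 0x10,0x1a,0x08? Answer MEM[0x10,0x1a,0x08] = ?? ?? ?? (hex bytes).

[0] 0x05->0x16 len=3 : 29 5f a4
[1] 0x0a->0x0e len=3 : e4 b6 85
[2] 0x0f->0x14 len=5 : b6 85 c9 c6 ec
[3] 0x09->0x00 len=8 : 18 e4 b6 85 21 e4 b6 85
[4] 0x13->0x05 len=8 : ec b6 85 c9 c6 ec 8c 33
[5] 0x01->0x12 len=5 : e4 b6 85 21 ec
query mem[0x10]=0x85, mem[0x1a]=0x33, mem[0x08]=0xc9

MEM[0x10,0x1a,0x08] = 85 33 c9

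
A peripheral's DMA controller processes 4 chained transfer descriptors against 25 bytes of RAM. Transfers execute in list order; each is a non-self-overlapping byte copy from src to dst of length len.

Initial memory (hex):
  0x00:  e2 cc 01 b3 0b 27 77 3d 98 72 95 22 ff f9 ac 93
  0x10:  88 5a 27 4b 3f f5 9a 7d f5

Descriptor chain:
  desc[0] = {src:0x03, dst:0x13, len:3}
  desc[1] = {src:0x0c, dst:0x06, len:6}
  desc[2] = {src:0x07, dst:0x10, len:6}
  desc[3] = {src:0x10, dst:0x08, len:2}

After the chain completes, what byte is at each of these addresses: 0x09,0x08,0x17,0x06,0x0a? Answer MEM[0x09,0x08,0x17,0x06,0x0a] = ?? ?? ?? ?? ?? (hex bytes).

MEM[0x09,0x08,0x17,0x06,0x0a] = ac f9 7d ff 88

D0: mem[0x13..0x15] <- [b3 0b 27]
D1: mem[0x06..0x0b] <- [ff f9 ac 93 88 5a]
D2: mem[0x10..0x15] <- [f9 ac 93 88 5a ff]
D3: mem[0x08..0x09] <- [f9 ac]
query mem[0x09]=0xac, mem[0x08]=0xf9, mem[0x17]=0x7d, mem[0x06]=0xff, mem[0x0a]=0x88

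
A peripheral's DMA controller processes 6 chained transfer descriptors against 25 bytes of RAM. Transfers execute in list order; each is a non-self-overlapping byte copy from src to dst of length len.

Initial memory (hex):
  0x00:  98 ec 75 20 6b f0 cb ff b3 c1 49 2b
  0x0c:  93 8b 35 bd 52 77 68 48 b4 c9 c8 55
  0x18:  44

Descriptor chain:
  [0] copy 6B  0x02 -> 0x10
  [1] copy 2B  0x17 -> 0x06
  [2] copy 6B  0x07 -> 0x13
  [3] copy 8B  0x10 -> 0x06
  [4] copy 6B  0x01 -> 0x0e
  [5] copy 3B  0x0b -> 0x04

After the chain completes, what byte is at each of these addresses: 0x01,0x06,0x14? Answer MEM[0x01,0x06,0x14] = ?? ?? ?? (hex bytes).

[0] 0x02->0x10 len=6 : 75 20 6b f0 cb ff
[1] 0x17->0x06 len=2 : 55 44
[2] 0x07->0x13 len=6 : 44 b3 c1 49 2b 93
[3] 0x10->0x06 len=8 : 75 20 6b 44 b3 c1 49 2b
[4] 0x01->0x0e len=6 : ec 75 20 6b f0 75
[5] 0x0b->0x04 len=3 : c1 49 2b
query mem[0x01]=0xec, mem[0x06]=0x2b, mem[0x14]=0xb3

MEM[0x01,0x06,0x14] = ec 2b b3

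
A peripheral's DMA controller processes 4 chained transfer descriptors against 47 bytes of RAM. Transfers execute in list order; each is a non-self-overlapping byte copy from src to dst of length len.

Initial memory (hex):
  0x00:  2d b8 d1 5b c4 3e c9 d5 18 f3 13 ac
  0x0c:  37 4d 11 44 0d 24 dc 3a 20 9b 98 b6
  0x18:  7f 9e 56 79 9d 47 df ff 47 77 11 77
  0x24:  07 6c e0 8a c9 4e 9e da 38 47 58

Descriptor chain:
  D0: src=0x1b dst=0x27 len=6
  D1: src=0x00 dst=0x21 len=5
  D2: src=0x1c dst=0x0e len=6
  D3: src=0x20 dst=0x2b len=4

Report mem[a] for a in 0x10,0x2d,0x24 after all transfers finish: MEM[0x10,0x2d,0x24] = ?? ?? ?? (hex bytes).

[0] 0x1b->0x27 len=6 : 79 9d 47 df ff 47
[1] 0x00->0x21 len=5 : 2d b8 d1 5b c4
[2] 0x1c->0x0e len=6 : 9d 47 df ff 47 2d
[3] 0x20->0x2b len=4 : 47 2d b8 d1
query mem[0x10]=0xdf, mem[0x2d]=0xb8, mem[0x24]=0x5b

MEM[0x10,0x2d,0x24] = df b8 5b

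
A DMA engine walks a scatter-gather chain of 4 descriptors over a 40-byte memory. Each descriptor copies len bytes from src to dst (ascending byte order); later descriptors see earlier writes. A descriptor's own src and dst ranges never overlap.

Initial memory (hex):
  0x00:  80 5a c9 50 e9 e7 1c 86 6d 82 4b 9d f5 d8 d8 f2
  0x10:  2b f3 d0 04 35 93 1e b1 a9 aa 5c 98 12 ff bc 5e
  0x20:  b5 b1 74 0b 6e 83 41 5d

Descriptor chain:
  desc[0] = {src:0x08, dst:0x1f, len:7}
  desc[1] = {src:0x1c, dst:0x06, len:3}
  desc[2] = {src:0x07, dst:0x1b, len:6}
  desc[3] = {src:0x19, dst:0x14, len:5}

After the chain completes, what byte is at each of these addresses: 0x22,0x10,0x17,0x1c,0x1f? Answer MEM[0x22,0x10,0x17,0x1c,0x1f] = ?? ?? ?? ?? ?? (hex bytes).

  after D0: wrote 7B at 0x1f = 6d824b9df5d8d8
  after D1: wrote 3B at 0x06 = 12ffbc
  after D2: wrote 6B at 0x1b = ffbc824b9df5
  after D3: wrote 5B at 0x14 = aa5cffbc82
query mem[0x22]=0x9d, mem[0x10]=0x2b, mem[0x17]=0xbc, mem[0x1c]=0xbc, mem[0x1f]=0x9d

MEM[0x22,0x10,0x17,0x1c,0x1f] = 9d 2b bc bc 9d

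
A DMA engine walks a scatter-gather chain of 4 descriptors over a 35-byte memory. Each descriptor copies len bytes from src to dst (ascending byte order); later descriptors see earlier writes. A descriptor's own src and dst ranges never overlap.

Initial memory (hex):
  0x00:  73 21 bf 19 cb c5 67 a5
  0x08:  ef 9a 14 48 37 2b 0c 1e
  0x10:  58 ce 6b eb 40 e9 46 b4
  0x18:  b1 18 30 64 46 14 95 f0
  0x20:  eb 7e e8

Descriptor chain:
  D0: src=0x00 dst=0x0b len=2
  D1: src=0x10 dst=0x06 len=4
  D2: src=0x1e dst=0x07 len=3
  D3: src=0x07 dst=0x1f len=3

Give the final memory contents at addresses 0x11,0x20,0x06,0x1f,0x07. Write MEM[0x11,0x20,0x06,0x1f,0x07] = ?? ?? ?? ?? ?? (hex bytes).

MEM[0x11,0x20,0x06,0x1f,0x07] = ce f0 58 95 95

[0] 0x00->0x0b len=2 : 73 21
[1] 0x10->0x06 len=4 : 58 ce 6b eb
[2] 0x1e->0x07 len=3 : 95 f0 eb
[3] 0x07->0x1f len=3 : 95 f0 eb
query mem[0x11]=0xce, mem[0x20]=0xf0, mem[0x06]=0x58, mem[0x1f]=0x95, mem[0x07]=0x95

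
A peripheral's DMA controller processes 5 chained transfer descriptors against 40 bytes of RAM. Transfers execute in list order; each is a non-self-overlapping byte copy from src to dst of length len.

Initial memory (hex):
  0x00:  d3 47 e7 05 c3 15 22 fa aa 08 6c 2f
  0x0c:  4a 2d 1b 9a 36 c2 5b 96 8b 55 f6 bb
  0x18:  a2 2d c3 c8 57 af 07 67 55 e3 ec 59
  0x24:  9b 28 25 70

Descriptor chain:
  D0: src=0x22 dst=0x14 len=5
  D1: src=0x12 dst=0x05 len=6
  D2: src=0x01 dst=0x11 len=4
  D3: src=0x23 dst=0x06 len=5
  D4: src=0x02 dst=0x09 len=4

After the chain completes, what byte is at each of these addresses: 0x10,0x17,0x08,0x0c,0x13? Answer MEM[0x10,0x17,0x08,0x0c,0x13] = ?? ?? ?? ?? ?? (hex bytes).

MEM[0x10,0x17,0x08,0x0c,0x13] = 36 28 28 5b 05

#0 dst[0x14+5] := {0xec,0x59,0x9b,0x28,0x25}
#1 dst[0x05+6] := {0x5b,0x96,0xec,0x59,0x9b,0x28}
#2 dst[0x11+4] := {0x47,0xe7,0x05,0xc3}
#3 dst[0x06+5] := {0x59,0x9b,0x28,0x25,0x70}
#4 dst[0x09+4] := {0xe7,0x05,0xc3,0x5b}
query mem[0x10]=0x36, mem[0x17]=0x28, mem[0x08]=0x28, mem[0x0c]=0x5b, mem[0x13]=0x05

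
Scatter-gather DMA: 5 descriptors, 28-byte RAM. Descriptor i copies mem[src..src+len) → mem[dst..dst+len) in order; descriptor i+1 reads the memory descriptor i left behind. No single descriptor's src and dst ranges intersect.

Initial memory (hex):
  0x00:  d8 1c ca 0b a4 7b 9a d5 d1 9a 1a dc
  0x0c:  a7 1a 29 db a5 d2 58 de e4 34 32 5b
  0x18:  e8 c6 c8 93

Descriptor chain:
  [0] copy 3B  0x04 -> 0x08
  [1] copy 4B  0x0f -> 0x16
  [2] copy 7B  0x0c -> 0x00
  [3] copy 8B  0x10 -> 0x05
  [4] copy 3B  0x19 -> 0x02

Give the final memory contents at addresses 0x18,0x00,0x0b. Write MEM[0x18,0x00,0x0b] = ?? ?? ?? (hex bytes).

D0: mem[0x08..0x0a] <- [a4 7b 9a]
D1: mem[0x16..0x19] <- [db a5 d2 58]
D2: mem[0x00..0x06] <- [a7 1a 29 db a5 d2 58]
D3: mem[0x05..0x0c] <- [a5 d2 58 de e4 34 db a5]
D4: mem[0x02..0x04] <- [58 c8 93]
query mem[0x18]=0xd2, mem[0x00]=0xa7, mem[0x0b]=0xdb

MEM[0x18,0x00,0x0b] = d2 a7 db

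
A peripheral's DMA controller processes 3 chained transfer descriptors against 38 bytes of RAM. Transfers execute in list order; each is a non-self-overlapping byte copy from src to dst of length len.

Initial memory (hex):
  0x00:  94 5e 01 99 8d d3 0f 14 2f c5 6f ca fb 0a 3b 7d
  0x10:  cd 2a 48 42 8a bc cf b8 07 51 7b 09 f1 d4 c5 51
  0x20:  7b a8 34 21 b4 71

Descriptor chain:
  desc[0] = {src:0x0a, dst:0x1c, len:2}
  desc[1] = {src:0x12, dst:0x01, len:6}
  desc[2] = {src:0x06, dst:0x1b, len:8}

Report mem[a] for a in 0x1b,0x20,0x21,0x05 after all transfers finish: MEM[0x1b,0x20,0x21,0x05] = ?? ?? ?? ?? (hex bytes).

MEM[0x1b,0x20,0x21,0x05] = b8 ca fb cf

D0: mem[0x1c..0x1d] <- [6f ca]
D1: mem[0x01..0x06] <- [48 42 8a bc cf b8]
D2: mem[0x1b..0x22] <- [b8 14 2f c5 6f ca fb 0a]
query mem[0x1b]=0xb8, mem[0x20]=0xca, mem[0x21]=0xfb, mem[0x05]=0xcf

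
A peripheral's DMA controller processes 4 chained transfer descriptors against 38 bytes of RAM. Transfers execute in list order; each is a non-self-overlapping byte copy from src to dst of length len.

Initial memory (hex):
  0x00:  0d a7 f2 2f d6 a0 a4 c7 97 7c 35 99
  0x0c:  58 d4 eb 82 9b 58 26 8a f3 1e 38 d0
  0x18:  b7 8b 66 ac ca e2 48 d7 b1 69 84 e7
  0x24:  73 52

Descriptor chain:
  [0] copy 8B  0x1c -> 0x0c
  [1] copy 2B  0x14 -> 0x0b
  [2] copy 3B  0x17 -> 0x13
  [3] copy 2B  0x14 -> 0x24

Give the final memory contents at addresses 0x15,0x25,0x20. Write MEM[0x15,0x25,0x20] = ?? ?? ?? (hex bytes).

MEM[0x15,0x25,0x20] = 8b 8b b1

D0: mem[0x0c..0x13] <- [ca e2 48 d7 b1 69 84 e7]
D1: mem[0x0b..0x0c] <- [f3 1e]
D2: mem[0x13..0x15] <- [d0 b7 8b]
D3: mem[0x24..0x25] <- [b7 8b]
query mem[0x15]=0x8b, mem[0x25]=0x8b, mem[0x20]=0xb1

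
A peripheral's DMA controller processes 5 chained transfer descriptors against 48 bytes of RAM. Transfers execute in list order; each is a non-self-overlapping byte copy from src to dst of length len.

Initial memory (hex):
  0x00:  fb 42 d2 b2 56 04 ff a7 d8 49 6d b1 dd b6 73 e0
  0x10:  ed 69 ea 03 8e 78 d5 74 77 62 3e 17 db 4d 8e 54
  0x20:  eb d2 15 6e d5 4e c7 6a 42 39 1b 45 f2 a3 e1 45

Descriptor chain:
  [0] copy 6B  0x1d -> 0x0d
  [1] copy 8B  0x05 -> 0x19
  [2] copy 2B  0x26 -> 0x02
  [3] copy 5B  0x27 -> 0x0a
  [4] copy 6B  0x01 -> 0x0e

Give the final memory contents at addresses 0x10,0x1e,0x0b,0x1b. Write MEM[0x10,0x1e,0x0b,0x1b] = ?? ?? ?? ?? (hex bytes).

  after D0: wrote 6B at 0x0d = 4d8e54ebd215
  after D1: wrote 8B at 0x19 = 04ffa7d8496db1dd
  after D2: wrote 2B at 0x02 = c76a
  after D3: wrote 5B at 0x0a = 6a42391b45
  after D4: wrote 6B at 0x0e = 42c76a5604ff
query mem[0x10]=0x6a, mem[0x1e]=0x6d, mem[0x0b]=0x42, mem[0x1b]=0xa7

MEM[0x10,0x1e,0x0b,0x1b] = 6a 6d 42 a7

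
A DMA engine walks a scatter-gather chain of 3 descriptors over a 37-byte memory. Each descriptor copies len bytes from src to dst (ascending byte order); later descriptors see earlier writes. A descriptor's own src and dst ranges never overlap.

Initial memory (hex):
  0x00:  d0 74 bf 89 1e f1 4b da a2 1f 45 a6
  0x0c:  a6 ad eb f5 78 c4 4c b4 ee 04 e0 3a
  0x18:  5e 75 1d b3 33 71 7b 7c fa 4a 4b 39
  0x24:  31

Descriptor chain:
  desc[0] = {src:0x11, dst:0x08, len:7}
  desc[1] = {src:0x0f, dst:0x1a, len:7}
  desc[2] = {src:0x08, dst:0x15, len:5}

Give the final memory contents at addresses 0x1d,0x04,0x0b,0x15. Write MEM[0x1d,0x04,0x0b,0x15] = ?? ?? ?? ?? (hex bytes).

[0] 0x11->0x08 len=7 : c4 4c b4 ee 04 e0 3a
[1] 0x0f->0x1a len=7 : f5 78 c4 4c b4 ee 04
[2] 0x08->0x15 len=5 : c4 4c b4 ee 04
query mem[0x1d]=0x4c, mem[0x04]=0x1e, mem[0x0b]=0xee, mem[0x15]=0xc4

MEM[0x1d,0x04,0x0b,0x15] = 4c 1e ee c4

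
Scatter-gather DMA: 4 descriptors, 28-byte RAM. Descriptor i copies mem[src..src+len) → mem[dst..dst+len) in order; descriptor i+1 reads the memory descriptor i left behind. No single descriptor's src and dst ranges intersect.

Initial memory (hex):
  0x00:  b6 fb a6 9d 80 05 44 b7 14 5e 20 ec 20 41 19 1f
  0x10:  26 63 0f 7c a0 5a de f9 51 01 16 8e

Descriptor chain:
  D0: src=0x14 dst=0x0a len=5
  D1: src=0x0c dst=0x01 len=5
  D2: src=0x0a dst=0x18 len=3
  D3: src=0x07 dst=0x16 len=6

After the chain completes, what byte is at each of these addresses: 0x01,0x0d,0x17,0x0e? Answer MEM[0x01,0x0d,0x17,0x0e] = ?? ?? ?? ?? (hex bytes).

D0: mem[0x0a..0x0e] <- [a0 5a de f9 51]
D1: mem[0x01..0x05] <- [de f9 51 1f 26]
D2: mem[0x18..0x1a] <- [a0 5a de]
D3: mem[0x16..0x1b] <- [b7 14 5e a0 5a de]
query mem[0x01]=0xde, mem[0x0d]=0xf9, mem[0x17]=0x14, mem[0x0e]=0x51

MEM[0x01,0x0d,0x17,0x0e] = de f9 14 51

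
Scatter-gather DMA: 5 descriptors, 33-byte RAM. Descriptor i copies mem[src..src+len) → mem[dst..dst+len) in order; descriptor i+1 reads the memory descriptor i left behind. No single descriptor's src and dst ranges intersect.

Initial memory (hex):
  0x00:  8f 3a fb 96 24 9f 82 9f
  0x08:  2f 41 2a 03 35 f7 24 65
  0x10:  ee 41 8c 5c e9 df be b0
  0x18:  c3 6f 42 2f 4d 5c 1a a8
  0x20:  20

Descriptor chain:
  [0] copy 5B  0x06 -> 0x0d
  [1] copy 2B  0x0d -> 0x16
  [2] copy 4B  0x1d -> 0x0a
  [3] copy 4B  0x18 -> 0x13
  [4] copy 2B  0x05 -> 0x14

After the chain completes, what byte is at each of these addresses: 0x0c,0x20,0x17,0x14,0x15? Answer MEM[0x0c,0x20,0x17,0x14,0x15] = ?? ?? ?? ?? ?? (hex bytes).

MEM[0x0c,0x20,0x17,0x14,0x15] = a8 20 9f 9f 82

[0] 0x06->0x0d len=5 : 82 9f 2f 41 2a
[1] 0x0d->0x16 len=2 : 82 9f
[2] 0x1d->0x0a len=4 : 5c 1a a8 20
[3] 0x18->0x13 len=4 : c3 6f 42 2f
[4] 0x05->0x14 len=2 : 9f 82
query mem[0x0c]=0xa8, mem[0x20]=0x20, mem[0x17]=0x9f, mem[0x14]=0x9f, mem[0x15]=0x82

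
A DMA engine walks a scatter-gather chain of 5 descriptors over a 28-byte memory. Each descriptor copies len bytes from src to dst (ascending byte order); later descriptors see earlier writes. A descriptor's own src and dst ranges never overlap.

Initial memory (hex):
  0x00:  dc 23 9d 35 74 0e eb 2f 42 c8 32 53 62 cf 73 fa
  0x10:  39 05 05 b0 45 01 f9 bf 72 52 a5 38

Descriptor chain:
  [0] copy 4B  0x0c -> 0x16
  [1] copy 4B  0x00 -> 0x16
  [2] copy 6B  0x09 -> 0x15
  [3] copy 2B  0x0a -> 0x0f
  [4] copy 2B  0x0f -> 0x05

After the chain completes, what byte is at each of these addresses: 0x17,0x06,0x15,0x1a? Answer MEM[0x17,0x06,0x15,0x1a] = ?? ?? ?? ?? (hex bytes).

MEM[0x17,0x06,0x15,0x1a] = 53 53 c8 73

[0] 0x0c->0x16 len=4 : 62 cf 73 fa
[1] 0x00->0x16 len=4 : dc 23 9d 35
[2] 0x09->0x15 len=6 : c8 32 53 62 cf 73
[3] 0x0a->0x0f len=2 : 32 53
[4] 0x0f->0x05 len=2 : 32 53
query mem[0x17]=0x53, mem[0x06]=0x53, mem[0x15]=0xc8, mem[0x1a]=0x73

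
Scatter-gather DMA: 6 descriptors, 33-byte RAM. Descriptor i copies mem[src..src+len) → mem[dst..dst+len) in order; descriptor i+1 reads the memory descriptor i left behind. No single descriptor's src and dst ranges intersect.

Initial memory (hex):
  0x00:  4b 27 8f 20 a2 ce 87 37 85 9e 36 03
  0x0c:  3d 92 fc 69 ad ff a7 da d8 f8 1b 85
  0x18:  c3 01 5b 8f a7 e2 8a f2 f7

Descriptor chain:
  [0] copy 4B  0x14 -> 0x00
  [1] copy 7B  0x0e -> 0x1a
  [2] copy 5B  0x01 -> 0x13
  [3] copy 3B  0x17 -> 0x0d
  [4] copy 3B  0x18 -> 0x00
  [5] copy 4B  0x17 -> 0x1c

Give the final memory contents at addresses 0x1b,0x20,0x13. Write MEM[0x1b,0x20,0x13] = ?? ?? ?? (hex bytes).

MEM[0x1b,0x20,0x13] = 69 d8 f8

[0] 0x14->0x00 len=4 : d8 f8 1b 85
[1] 0x0e->0x1a len=7 : fc 69 ad ff a7 da d8
[2] 0x01->0x13 len=5 : f8 1b 85 a2 ce
[3] 0x17->0x0d len=3 : ce c3 01
[4] 0x18->0x00 len=3 : c3 01 fc
[5] 0x17->0x1c len=4 : ce c3 01 fc
query mem[0x1b]=0x69, mem[0x20]=0xd8, mem[0x13]=0xf8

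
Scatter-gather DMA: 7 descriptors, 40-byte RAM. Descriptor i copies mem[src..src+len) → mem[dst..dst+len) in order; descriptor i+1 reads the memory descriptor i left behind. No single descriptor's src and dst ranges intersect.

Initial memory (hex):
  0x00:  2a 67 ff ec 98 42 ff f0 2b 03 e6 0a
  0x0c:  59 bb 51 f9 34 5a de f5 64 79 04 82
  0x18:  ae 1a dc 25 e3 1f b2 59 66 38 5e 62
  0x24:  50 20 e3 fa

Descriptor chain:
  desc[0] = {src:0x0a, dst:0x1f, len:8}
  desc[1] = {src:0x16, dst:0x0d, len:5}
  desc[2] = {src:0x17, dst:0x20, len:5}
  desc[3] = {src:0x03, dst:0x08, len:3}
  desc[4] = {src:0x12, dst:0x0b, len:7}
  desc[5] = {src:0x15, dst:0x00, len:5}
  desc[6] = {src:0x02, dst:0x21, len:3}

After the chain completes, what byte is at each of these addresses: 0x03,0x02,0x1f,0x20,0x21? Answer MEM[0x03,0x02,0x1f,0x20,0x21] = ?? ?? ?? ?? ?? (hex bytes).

#0 dst[0x1f+8] := {0xe6,0x0a,0x59,0xbb,0x51,0xf9,0x34,0x5a}
#1 dst[0x0d+5] := {0x04,0x82,0xae,0x1a,0xdc}
#2 dst[0x20+5] := {0x82,0xae,0x1a,0xdc,0x25}
#3 dst[0x08+3] := {0xec,0x98,0x42}
#4 dst[0x0b+7] := {0xde,0xf5,0x64,0x79,0x04,0x82,0xae}
#5 dst[0x00+5] := {0x79,0x04,0x82,0xae,0x1a}
#6 dst[0x21+3] := {0x82,0xae,0x1a}
query mem[0x03]=0xae, mem[0x02]=0x82, mem[0x1f]=0xe6, mem[0x20]=0x82, mem[0x21]=0x82

MEM[0x03,0x02,0x1f,0x20,0x21] = ae 82 e6 82 82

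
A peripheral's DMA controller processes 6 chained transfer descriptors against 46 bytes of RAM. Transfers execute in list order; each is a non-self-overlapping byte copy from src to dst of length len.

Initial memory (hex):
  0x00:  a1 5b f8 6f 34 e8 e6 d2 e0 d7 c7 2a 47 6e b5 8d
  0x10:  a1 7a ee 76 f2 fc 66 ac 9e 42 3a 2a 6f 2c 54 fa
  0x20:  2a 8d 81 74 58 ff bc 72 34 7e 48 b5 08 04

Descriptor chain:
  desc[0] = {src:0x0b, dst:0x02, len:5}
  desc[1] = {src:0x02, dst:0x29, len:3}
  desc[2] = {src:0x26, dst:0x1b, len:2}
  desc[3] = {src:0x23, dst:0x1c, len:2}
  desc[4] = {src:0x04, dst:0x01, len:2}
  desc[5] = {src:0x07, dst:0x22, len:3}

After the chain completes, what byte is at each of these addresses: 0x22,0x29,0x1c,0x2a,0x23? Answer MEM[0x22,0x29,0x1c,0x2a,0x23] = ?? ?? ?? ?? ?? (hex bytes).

MEM[0x22,0x29,0x1c,0x2a,0x23] = d2 2a 74 47 e0

  after D0: wrote 5B at 0x02 = 2a476eb58d
  after D1: wrote 3B at 0x29 = 2a476e
  after D2: wrote 2B at 0x1b = bc72
  after D3: wrote 2B at 0x1c = 7458
  after D4: wrote 2B at 0x01 = 6eb5
  after D5: wrote 3B at 0x22 = d2e0d7
query mem[0x22]=0xd2, mem[0x29]=0x2a, mem[0x1c]=0x74, mem[0x2a]=0x47, mem[0x23]=0xe0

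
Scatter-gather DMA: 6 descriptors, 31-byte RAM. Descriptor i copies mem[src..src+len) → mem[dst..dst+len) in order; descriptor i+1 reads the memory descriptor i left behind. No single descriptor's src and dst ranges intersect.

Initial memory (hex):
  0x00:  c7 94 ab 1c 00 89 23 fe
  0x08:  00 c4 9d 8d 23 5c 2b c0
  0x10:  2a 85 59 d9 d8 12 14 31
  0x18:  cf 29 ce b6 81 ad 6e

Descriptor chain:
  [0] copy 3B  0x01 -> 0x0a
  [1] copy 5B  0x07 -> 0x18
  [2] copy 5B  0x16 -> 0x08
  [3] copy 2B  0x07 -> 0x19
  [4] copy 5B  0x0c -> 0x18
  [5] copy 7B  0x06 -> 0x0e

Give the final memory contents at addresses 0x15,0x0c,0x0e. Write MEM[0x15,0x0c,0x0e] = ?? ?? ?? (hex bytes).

MEM[0x15,0x0c,0x0e] = 12 c4 23

D0: mem[0x0a..0x0c] <- [94 ab 1c]
D1: mem[0x18..0x1c] <- [fe 00 c4 94 ab]
D2: mem[0x08..0x0c] <- [14 31 fe 00 c4]
D3: mem[0x19..0x1a] <- [fe 14]
D4: mem[0x18..0x1c] <- [c4 5c 2b c0 2a]
D5: mem[0x0e..0x14] <- [23 fe 14 31 fe 00 c4]
query mem[0x15]=0x12, mem[0x0c]=0xc4, mem[0x0e]=0x23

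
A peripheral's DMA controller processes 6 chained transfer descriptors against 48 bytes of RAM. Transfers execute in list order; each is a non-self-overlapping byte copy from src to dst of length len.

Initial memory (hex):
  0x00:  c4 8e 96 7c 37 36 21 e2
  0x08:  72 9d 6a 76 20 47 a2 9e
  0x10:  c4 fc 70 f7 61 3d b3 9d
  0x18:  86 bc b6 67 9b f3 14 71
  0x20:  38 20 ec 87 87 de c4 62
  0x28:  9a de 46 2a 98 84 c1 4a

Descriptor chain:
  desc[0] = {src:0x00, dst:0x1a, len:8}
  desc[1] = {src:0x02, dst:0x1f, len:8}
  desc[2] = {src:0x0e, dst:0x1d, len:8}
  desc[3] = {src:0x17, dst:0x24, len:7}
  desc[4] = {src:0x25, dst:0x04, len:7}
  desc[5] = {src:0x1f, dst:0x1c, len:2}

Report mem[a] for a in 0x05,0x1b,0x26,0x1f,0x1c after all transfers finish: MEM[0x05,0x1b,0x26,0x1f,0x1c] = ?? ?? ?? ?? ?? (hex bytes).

  after D0: wrote 8B at 0x1a = c48e967c373621e2
  after D1: wrote 8B at 0x1f = 967c373621e2729d
  after D2: wrote 8B at 0x1d = a29ec4fc70f7613d
  after D3: wrote 7B at 0x24 = 9d86bcc48e96a2
  after D4: wrote 7B at 0x04 = 86bcc48e96a22a
  after D5: wrote 2B at 0x1c = c4fc
query mem[0x05]=0xbc, mem[0x1b]=0x8e, mem[0x26]=0xbc, mem[0x1f]=0xc4, mem[0x1c]=0xc4

MEM[0x05,0x1b,0x26,0x1f,0x1c] = bc 8e bc c4 c4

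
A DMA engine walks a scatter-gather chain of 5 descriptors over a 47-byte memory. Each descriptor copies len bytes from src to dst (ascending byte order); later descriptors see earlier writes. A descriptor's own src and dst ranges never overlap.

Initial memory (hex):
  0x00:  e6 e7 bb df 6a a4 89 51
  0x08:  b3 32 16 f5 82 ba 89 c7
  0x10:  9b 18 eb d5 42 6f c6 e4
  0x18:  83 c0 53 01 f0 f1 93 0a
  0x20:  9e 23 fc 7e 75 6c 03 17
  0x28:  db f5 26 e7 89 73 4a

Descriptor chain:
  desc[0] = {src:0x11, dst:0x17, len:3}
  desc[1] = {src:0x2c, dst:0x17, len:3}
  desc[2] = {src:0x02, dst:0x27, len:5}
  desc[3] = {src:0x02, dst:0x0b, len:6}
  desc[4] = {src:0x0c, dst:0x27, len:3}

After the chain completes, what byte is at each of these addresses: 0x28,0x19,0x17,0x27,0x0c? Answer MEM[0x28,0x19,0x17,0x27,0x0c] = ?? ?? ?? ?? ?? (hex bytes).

[0] 0x11->0x17 len=3 : 18 eb d5
[1] 0x2c->0x17 len=3 : 89 73 4a
[2] 0x02->0x27 len=5 : bb df 6a a4 89
[3] 0x02->0x0b len=6 : bb df 6a a4 89 51
[4] 0x0c->0x27 len=3 : df 6a a4
query mem[0x28]=0x6a, mem[0x19]=0x4a, mem[0x17]=0x89, mem[0x27]=0xdf, mem[0x0c]=0xdf

MEM[0x28,0x19,0x17,0x27,0x0c] = 6a 4a 89 df df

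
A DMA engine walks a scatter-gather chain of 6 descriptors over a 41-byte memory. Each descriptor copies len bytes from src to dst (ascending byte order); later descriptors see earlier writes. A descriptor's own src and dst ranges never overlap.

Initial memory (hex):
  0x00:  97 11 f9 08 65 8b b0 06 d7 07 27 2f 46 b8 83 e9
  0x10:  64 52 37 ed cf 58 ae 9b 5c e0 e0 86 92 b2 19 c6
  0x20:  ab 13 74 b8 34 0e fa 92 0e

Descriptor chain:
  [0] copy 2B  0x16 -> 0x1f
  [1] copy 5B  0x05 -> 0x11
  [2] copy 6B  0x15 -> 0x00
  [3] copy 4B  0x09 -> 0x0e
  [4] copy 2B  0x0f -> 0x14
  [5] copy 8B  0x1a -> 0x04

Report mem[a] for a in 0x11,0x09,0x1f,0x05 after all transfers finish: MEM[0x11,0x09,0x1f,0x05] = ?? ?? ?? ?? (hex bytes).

MEM[0x11,0x09,0x1f,0x05] = 46 ae ae 86

#0 dst[0x1f+2] := {0xae,0x9b}
#1 dst[0x11+5] := {0x8b,0xb0,0x06,0xd7,0x07}
#2 dst[0x00+6] := {0x07,0xae,0x9b,0x5c,0xe0,0xe0}
#3 dst[0x0e+4] := {0x07,0x27,0x2f,0x46}
#4 dst[0x14+2] := {0x27,0x2f}
#5 dst[0x04+8] := {0xe0,0x86,0x92,0xb2,0x19,0xae,0x9b,0x13}
query mem[0x11]=0x46, mem[0x09]=0xae, mem[0x1f]=0xae, mem[0x05]=0x86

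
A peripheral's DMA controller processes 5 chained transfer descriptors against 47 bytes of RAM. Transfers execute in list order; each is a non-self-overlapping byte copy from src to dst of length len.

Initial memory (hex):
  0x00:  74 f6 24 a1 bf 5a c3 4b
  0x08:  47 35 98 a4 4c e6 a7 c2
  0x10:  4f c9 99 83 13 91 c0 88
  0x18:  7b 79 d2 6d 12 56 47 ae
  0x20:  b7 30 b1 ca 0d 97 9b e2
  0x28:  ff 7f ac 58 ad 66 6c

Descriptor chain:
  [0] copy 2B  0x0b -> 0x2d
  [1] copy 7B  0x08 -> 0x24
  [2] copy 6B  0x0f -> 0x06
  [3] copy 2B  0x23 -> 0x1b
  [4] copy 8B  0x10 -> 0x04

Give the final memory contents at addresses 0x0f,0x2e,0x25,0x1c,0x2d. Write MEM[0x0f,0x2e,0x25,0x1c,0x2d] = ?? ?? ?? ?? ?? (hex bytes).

MEM[0x0f,0x2e,0x25,0x1c,0x2d] = c2 4c 35 47 a4

  after D0: wrote 2B at 0x2d = a44c
  after D1: wrote 7B at 0x24 = 473598a44ce6a7
  after D2: wrote 6B at 0x06 = c24fc9998313
  after D3: wrote 2B at 0x1b = ca47
  after D4: wrote 8B at 0x04 = 4fc999831391c088
query mem[0x0f]=0xc2, mem[0x2e]=0x4c, mem[0x25]=0x35, mem[0x1c]=0x47, mem[0x2d]=0xa4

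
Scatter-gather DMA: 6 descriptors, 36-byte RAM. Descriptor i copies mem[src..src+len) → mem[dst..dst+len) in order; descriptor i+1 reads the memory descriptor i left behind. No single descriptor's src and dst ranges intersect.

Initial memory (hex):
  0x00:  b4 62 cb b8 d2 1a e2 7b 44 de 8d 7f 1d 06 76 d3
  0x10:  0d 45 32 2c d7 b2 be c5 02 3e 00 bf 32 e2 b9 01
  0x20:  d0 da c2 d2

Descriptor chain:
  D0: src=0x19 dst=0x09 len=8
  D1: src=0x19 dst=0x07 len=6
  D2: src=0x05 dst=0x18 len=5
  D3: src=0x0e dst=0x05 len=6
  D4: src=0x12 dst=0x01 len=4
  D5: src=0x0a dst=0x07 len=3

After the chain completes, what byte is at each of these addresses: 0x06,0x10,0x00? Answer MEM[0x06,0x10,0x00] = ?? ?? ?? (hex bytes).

MEM[0x06,0x10,0x00] = 01 d0 b4

[0] 0x19->0x09 len=8 : 3e 00 bf 32 e2 b9 01 d0
[1] 0x19->0x07 len=6 : 3e 00 bf 32 e2 b9
[2] 0x05->0x18 len=5 : 1a e2 3e 00 bf
[3] 0x0e->0x05 len=6 : b9 01 d0 45 32 2c
[4] 0x12->0x01 len=4 : 32 2c d7 b2
[5] 0x0a->0x07 len=3 : 2c e2 b9
query mem[0x06]=0x01, mem[0x10]=0xd0, mem[0x00]=0xb4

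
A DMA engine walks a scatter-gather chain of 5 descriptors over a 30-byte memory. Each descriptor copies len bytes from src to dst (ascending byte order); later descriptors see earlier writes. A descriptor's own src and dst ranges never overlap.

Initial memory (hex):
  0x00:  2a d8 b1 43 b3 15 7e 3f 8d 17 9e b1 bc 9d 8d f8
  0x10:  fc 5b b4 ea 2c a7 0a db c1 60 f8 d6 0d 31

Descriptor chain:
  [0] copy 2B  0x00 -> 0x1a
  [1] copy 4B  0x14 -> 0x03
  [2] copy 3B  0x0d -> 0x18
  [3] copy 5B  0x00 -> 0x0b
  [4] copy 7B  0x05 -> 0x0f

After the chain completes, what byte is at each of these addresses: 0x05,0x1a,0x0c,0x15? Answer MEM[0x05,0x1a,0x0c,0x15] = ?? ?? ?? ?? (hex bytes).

#0 dst[0x1a+2] := {0x2a,0xd8}
#1 dst[0x03+4] := {0x2c,0xa7,0x0a,0xdb}
#2 dst[0x18+3] := {0x9d,0x8d,0xf8}
#3 dst[0x0b+5] := {0x2a,0xd8,0xb1,0x2c,0xa7}
#4 dst[0x0f+7] := {0x0a,0xdb,0x3f,0x8d,0x17,0x9e,0x2a}
query mem[0x05]=0x0a, mem[0x1a]=0xf8, mem[0x0c]=0xd8, mem[0x15]=0x2a

MEM[0x05,0x1a,0x0c,0x15] = 0a f8 d8 2a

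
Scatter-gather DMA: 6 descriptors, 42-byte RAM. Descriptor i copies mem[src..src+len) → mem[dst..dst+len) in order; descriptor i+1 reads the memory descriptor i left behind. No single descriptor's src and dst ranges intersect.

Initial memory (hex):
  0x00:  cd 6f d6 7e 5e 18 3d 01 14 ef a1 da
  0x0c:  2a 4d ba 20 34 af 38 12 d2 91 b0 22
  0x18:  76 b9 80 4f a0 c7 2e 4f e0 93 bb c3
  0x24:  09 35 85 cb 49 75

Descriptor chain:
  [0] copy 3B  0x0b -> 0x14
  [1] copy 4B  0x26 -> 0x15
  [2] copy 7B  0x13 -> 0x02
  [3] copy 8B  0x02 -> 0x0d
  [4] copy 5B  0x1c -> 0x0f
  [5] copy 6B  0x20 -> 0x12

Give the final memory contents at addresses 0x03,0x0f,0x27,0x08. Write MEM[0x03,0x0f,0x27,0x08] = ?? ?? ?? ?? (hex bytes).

#0 dst[0x14+3] := {0xda,0x2a,0x4d}
#1 dst[0x15+4] := {0x85,0xcb,0x49,0x75}
#2 dst[0x02+7] := {0x12,0xda,0x85,0xcb,0x49,0x75,0xb9}
#3 dst[0x0d+8] := {0x12,0xda,0x85,0xcb,0x49,0x75,0xb9,0xef}
#4 dst[0x0f+5] := {0xa0,0xc7,0x2e,0x4f,0xe0}
#5 dst[0x12+6] := {0xe0,0x93,0xbb,0xc3,0x09,0x35}
query mem[0x03]=0xda, mem[0x0f]=0xa0, mem[0x27]=0xcb, mem[0x08]=0xb9

MEM[0x03,0x0f,0x27,0x08] = da a0 cb b9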